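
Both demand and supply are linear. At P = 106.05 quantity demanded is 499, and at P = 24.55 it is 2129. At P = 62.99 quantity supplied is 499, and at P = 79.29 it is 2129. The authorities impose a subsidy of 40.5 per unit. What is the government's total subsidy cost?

76612.50

Demand slope = (24.55 − 106.05)/(2129 − 499) = −0.05, so P = 131 − 0.05Q.
Supply slope = (79.29 − 62.99)/(2129 − 499) = 0.01, so P = 58 + 0.01Q.
Competitive equilibrium: 131 − 0.05Q = 58 + 0.01Q → Q* = 1216.6667, P* = 70.1667.
The subsidy lowers effective supply by 40.5: P = 17.5 + 0.01Q.
New quantity: 131 − 0.05Q = 17.5 + 0.01Q → Q' = 1891.6667.
Total subsidy cost = 40.5 × 1891.6667 = 76612.50.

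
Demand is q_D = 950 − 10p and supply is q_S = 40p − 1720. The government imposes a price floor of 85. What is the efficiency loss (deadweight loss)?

In inverse form: demand p = 95 − 0.1q, supply p = 43 + 0.025q.
Competitive equilibrium: 95 − 0.1q = 43 + 0.025q → q* = 416, p* = 53.4.
At the floor p = 85, quantity demanded = (95 − 85)/0.1 = 100.
Sellers' marginal cost at q' = 100: 43 + 0.025·100 = 45.5.
Δq = 416 − 100 = 316; wedge = 85 − 45.5 = 39.5.
Deadweight loss = ½ × 316 × 39.5 = 6241.

6241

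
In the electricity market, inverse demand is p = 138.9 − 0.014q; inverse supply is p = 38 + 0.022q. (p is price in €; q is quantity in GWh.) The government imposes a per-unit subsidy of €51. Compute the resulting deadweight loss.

€36125

Competitive equilibrium: 138.9 − 0.014q = 38 + 0.022q → q* = 2802.7778, p* = 99.6611.
The subsidy lowers effective supply by 51: p = 0.022q − 13.
New quantity: 138.9 − 0.014q = 0.022q − 13 → q' = 4219.4444.
Overproduction Δq = 4219.4444 − 2802.7778 = 1416.6666; wedge = subsidy = 51.
Welfare loss = ½ × 1416.6666 × 51 = €36125.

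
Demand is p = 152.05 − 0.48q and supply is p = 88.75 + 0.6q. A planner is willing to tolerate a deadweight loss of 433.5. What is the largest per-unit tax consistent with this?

Competitive equilibrium: 152.05 − 0.48q = 88.75 + 0.6q → q* = 58.6111, p* = 123.9167.
A tax t gives Δq = t/1.08 and wedge t, so DWL = t²/2.16.
t²/2.16 = 433.5 → t² = 936.36 → t = 30.6.

30.6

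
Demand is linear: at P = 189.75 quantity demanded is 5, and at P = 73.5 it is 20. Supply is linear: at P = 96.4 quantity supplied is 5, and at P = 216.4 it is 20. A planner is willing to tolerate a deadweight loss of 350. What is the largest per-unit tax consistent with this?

Demand slope = (73.5 − 189.75)/(20 − 5) = −7.75, so P = 228.5 − 7.75Q.
Supply slope = (216.4 − 96.4)/(20 − 5) = 8, so P = 56.4 + 8Q.
Competitive equilibrium: 228.5 − 7.75Q = 56.4 + 8Q → Q* = 10.927, P* = 143.8159.
A tax t gives ΔQ = t/15.75 and wedge t, so DWL = t²/31.5.
t²/31.5 = 350 → t² = 11025 → t = 105.

105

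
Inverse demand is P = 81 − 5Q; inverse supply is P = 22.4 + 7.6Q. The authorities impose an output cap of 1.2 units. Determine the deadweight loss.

Competitive equilibrium: 81 − 5Q = 22.4 + 7.6Q → Q* = 4.6508, P* = 57.746.
At Q = 1.2: demand price = 81 − 5·1.2 = 75; supply price = 22.4 + 7.6·1.2 = 31.52.
ΔQ = 4.6508 − 1.2 = 3.4508; wedge = 75 − 31.52 = 43.48.
The triangle = ½ × 3.4508 × 43.48 = 75.02.

75.02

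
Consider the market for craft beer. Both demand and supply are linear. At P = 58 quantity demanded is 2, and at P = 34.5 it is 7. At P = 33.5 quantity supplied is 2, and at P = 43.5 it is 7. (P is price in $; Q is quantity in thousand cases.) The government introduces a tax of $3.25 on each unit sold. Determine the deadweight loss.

$0.79 thousand

Demand slope = (34.5 − 58)/(7 − 2) = −4.7, so P = 67.4 − 4.7Q.
Supply slope = (43.5 − 33.5)/(7 − 2) = 2, so P = 29.5 + 2Q.
Competitive equilibrium: 67.4 − 4.7Q = 29.5 + 2Q → Q* = 5.6567, P* = 40.8134.
With the tax, the buyer price exceeds the seller price by 3.25: (67.4 − 4.7Q) − (29.5 + 2Q) = 3.25 → Q' = 5.1716.
ΔQ = 5.6567 − 5.1716 = 0.4851; the wedge equals the tax, 3.25.
Deadweight loss = ½ × 0.4851 × 3.25 = $0.79 thousand.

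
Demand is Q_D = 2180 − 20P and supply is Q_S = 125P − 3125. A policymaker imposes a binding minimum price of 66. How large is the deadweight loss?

In inverse form: demand P = 109 − 0.05Q, supply P = 25 + 0.008Q.
Competitive equilibrium: 109 − 0.05Q = 25 + 0.008Q → Q* = 1448.2759, P* = 36.5862.
At the floor P = 66, quantity demanded = (109 − 66)/0.05 = 860.
Sellers' marginal cost at Q' = 860: 25 + 0.008·860 = 31.88.
ΔQ = 1448.2759 − 860 = 588.2759; wedge = 66 − 31.88 = 34.12.
The triangle = ½ × 588.2759 × 34.12 = 10035.99.

10035.99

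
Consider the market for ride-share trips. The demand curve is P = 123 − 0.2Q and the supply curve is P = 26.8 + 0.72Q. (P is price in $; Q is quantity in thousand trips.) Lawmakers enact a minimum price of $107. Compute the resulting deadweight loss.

Competitive equilibrium: 123 − 0.2Q = 26.8 + 0.72Q → Q* = 104.5652, P* = 102.087.
At the floor P = 107, quantity demanded = (123 − 107)/0.2 = 80.
Sellers' marginal cost at Q' = 80: 26.8 + 0.72·80 = 84.4.
ΔQ = 104.5652 − 80 = 24.5652; wedge = 107 − 84.4 = 22.6.
Deadweight loss = ½ × 24.5652 × 22.6 = $277.59 thousand.

$277.59 thousand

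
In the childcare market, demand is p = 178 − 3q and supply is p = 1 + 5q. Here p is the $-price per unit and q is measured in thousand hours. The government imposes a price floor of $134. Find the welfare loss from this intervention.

Competitive equilibrium: 178 − 3q = 1 + 5q → q* = 22.125, p* = 111.625.
At the floor p = 134, quantity demanded = (178 − 134)/3 = 14.6667.
Sellers' marginal cost at q' = 14.6667: 1 + 5·14.6667 = 74.3335.
Δq = 22.125 − 14.6667 = 7.4583; wedge = 134 − 74.3335 = 59.6665.
Deadweight loss = ½ × 7.4583 × 59.6665 = $222.51 thousand.

$222.51 thousand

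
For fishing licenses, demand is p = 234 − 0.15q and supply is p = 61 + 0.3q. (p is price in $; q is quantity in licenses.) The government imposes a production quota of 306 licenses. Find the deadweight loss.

Competitive equilibrium: 234 − 0.15q = 61 + 0.3q → q* = 384.4444, p* = 176.3333.
At q = 306: demand price = 234 − 0.15·306 = 188.1; supply price = 61 + 0.3·306 = 152.8.
Δq = 384.4444 − 306 = 78.4444; wedge = 188.1 − 152.8 = 35.3.
DWL = ½ × 78.4444 × 35.3 = $1384.54.

$1384.54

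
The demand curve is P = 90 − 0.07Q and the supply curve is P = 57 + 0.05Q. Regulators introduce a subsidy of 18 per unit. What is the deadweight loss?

Competitive equilibrium: 90 − 0.07Q = 57 + 0.05Q → Q* = 275, P* = 70.75.
The subsidy lowers effective supply by 18: P = 39 + 0.05Q.
New quantity: 90 − 0.07Q = 39 + 0.05Q → Q' = 425.
Overproduction ΔQ = 425 − 275 = 150; wedge = subsidy = 18.
DWL = ½ × 150 × 18 = 1350.

1350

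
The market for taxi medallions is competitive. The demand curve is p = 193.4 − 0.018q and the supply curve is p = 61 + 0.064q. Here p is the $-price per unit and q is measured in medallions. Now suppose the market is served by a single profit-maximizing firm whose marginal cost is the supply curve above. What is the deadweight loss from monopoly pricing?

Competitive equilibrium: 193.4 − 0.018q = 61 + 0.064q → q* = 1614.6341, p* = 164.3366.
Marginal revenue: MR = 193.4 − 0.036q. Set MR = MC: 193.4 − 0.036q = 61 + 0.064q → q_m = 1324.
Price p_m = 193.4 − 0.018·1324 = 169.568; MC(q_m) = 61 + 0.064·1324 = 145.736.
Competitive q* = 1614.6341, so Δq = 290.6341; wedge = 169.568 − 145.736 = 23.832.
Welfare loss = ½ × 290.6341 × 23.832 = $3463.20.

$3463.20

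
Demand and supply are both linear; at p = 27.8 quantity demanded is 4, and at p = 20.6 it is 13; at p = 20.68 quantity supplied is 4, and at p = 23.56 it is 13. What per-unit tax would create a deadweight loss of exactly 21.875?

7

Demand slope = (20.6 − 27.8)/(13 − 4) = −0.8, so p = 31 − 0.8q.
Supply slope = (23.56 − 20.68)/(13 − 4) = 0.32, so p = 19.4 + 0.32q.
Competitive equilibrium: 31 − 0.8q = 19.4 + 0.32q → q* = 10.3571, p* = 22.7143.
A tax t gives Δq = t/1.12 and wedge t, so DWL = t²/2.24.
t²/2.24 = 21.875 → t² = 49 → t = 7.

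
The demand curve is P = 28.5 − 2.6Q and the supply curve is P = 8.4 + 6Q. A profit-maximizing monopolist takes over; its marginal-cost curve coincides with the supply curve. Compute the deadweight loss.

Competitive equilibrium: 28.5 − 2.6Q = 8.4 + 6Q → Q* = 2.3372, P* = 22.4233.
Marginal revenue: MR = 28.5 − 5.2Q. Set MR = MC: 28.5 − 5.2Q = 8.4 + 6Q → Q_m = 1.7946.
Price P_m = 28.5 − 2.6·1.7946 = 23.834; MC(Q_m) = 8.4 + 6·1.7946 = 19.1676.
Competitive Q* = 2.3372, so ΔQ = 0.5426; wedge = 23.834 − 19.1676 = 4.6664.
DWL = ½ × 0.5426 × 4.6664 = 1.27.

1.27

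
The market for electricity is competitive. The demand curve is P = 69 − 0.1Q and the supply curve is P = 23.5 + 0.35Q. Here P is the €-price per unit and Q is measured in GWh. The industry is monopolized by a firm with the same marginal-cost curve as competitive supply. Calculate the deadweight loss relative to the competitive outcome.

€76.04

Competitive equilibrium: 69 − 0.1Q = 23.5 + 0.35Q → Q* = 101.1111, P* = 58.8889.
Marginal revenue: MR = 69 − 0.2Q. Set MR = MC: 69 − 0.2Q = 23.5 + 0.35Q → Q_m = 82.7273.
Price P_m = 69 − 0.1·82.7273 = 60.7273; MC(Q_m) = 23.5 + 0.35·82.7273 = 52.4546.
Competitive Q* = 101.1111, so ΔQ = 18.3838; wedge = 60.7273 − 52.4546 = 8.2727.
Welfare loss = ½ × 18.3838 × 8.2727 = €76.04.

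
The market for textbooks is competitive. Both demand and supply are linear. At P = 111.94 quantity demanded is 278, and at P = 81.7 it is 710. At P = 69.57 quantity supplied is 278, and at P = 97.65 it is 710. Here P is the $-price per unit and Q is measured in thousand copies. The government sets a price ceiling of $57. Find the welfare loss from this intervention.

Demand slope = (81.7 − 111.94)/(710 − 278) = −0.07, so P = 131.4 − 0.07Q.
Supply slope = (97.65 − 69.57)/(710 − 278) = 0.065, so P = 51.5 + 0.065Q.
Competitive equilibrium: 131.4 − 0.07Q = 51.5 + 0.065Q → Q* = 591.85185, P* = 89.97037.
At the ceiling P = 57, quantity supplied = (57 − 51.5)/0.065 = 84.61538.
Willingness to pay at Q' = 84.61538: 131.4 − 0.07·84.61538 = 125.47692.
ΔQ = 591.85185 − 84.61538 = 507.23647; wedge = 125.47692 − 57 = 68.47692.
Welfare loss = ½ × 507.23647 × 68.47692 = $17367 thousand.

$17367 thousand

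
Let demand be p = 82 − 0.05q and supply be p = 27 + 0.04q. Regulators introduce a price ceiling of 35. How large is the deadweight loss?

Competitive equilibrium: 82 − 0.05q = 27 + 0.04q → q* = 611.1111, p* = 51.4444.
At the ceiling p = 35, quantity supplied = (35 − 27)/0.04 = 200.
Willingness to pay at q' = 200: 82 − 0.05·200 = 72.
Δq = 611.1111 − 200 = 411.1111; wedge = 72 − 35 = 37.
Deadweight loss = ½ × 411.1111 × 37 = 7605.56.

7605.56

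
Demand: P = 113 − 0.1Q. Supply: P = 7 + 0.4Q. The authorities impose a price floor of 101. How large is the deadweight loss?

2116

Competitive equilibrium: 113 − 0.1Q = 7 + 0.4Q → Q* = 212, P* = 91.8.
At the floor P = 101, quantity demanded = (113 − 101)/0.1 = 120.
Sellers' marginal cost at Q' = 120: 7 + 0.4·120 = 55.
ΔQ = 212 − 120 = 92; wedge = 101 − 55 = 46.
DWL = ½ × 92 × 46 = 2116.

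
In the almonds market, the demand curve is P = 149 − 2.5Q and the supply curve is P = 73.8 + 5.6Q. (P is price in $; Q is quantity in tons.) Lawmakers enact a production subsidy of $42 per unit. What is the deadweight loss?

$108.89

Competitive equilibrium: 149 − 2.5Q = 73.8 + 5.6Q → Q* = 9.284, P* = 125.7901.
The subsidy lowers effective supply by 42: P = 31.8 + 5.6Q.
New quantity: 149 − 2.5Q = 31.8 + 5.6Q → Q' = 14.4691.
Overproduction ΔQ = 14.4691 − 9.284 = 5.1851; wedge = subsidy = 42.
Welfare loss = ½ × 5.1851 × 42 = $108.89.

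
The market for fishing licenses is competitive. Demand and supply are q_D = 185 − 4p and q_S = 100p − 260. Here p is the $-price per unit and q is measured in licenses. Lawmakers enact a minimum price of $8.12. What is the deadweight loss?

In inverse form: demand p = 46.25 − 0.25q, supply p = 2.6 + 0.01q.
Competitive equilibrium: 46.25 − 0.25q = 2.6 + 0.01q → q* = 167.8846, p* = 4.2788.
At the floor p = 8.12, quantity demanded = (46.25 − 8.12)/0.25 = 152.52.
Sellers' marginal cost at q' = 152.52: 2.6 + 0.01·152.52 = 4.1252.
Δq = 167.8846 − 152.52 = 15.3646; wedge = 8.12 − 4.1252 = 3.9948.
Deadweight loss = ½ × 15.3646 × 3.9948 = $30.69.

$30.69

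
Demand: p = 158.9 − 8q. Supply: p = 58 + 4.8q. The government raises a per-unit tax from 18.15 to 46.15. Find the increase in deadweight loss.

70.33

Competitive equilibrium: 158.9 − 8q = 58 + 4.8q → q* = 7.8828, p* = 95.8375.
For a per-unit tax t: Δq = t/12.8, so DWL = ½·t·(t/12.8) = t²/25.6.
At t = 18.15: DWL = 12.868. At t = 46.15: DWL = 83.196.
Increase = 83.196 − 12.868 = 70.33.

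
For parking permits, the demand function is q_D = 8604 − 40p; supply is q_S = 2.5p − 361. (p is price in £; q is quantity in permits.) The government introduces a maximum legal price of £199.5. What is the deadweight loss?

In inverse form: demand p = 215.1 − 0.025q, supply p = 144.4 + 0.4q.
Competitive equilibrium: 215.1 − 0.025q = 144.4 + 0.4q → q* = 166.3529, p* = 210.9412.
At the ceiling p = 199.5, quantity supplied = (199.5 − 144.4)/0.4 = 137.75.
Willingness to pay at q' = 137.75: 215.1 − 0.025·137.75 = 211.6563.
Δq = 166.3529 − 137.75 = 28.6029; wedge = 211.6563 − 199.5 = 12.1563.
DWL = ½ × 28.6029 × 12.1563 = £173.85.

£173.85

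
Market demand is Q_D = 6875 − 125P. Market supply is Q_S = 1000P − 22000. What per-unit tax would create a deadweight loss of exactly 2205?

6.3

In inverse form: demand P = 55 − 0.008Q, supply P = 22 + 0.001Q.
Competitive equilibrium: 55 − 0.008Q = 22 + 0.001Q → Q* = 3666.6667, P* = 25.6667.
A tax t gives ΔQ = t/0.009 and wedge t, so DWL = t²/0.018.
t²/0.018 = 2205 → t² = 39.69 → t = 6.3.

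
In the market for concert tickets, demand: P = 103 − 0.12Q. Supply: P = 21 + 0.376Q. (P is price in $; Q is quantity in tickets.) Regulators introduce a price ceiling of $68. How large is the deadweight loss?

Competitive equilibrium: 103 − 0.12Q = 21 + 0.376Q → Q* = 165.3226, P* = 83.1613.
At the ceiling P = 68, quantity supplied = (68 − 21)/0.376 = 125.
Willingness to pay at Q' = 125: 103 − 0.12·125 = 88.
ΔQ = 165.3226 − 125 = 40.3226; wedge = 88 − 68 = 20.
Deadweight loss = ½ × 40.3226 × 20 = $403.23.

$403.23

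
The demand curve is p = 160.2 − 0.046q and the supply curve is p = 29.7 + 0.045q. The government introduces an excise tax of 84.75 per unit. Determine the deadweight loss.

39464.63

Competitive equilibrium: 160.2 − 0.046q = 29.7 + 0.045q → q* = 1434.0659, p* = 94.233.
With the tax, the buyer price exceeds the seller price by 84.75: (160.2 − 0.046q) − (29.7 + 0.045q) = 84.75 → q' = 502.7473.
Δq = 1434.0659 − 502.7473 = 931.3186; the wedge equals the tax, 84.75.
Deadweight loss = ½ × 931.3186 × 84.75 = 39464.63.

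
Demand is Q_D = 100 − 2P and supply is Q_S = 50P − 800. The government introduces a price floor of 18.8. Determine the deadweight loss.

2.32

In inverse form: demand P = 50 − 0.5Q, supply P = 16 + 0.02Q.
Competitive equilibrium: 50 − 0.5Q = 16 + 0.02Q → Q* = 65.3846, P* = 17.3077.
At the floor P = 18.8, quantity demanded = (50 − 18.8)/0.5 = 62.4.
Sellers' marginal cost at Q' = 62.4: 16 + 0.02·62.4 = 17.248.
ΔQ = 65.3846 − 62.4 = 2.9846; wedge = 18.8 − 17.248 = 1.552.
Welfare loss = ½ × 2.9846 × 1.552 = 2.32.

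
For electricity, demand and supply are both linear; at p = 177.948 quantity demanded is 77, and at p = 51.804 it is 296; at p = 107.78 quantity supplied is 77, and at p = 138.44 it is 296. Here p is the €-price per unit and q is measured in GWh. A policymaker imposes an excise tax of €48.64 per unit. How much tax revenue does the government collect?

€5207.74

Demand slope = (51.804 − 177.948)/(296 − 77) = −0.576, so p = 222.3 − 0.576q.
Supply slope = (138.44 − 107.78)/(296 − 77) = 0.14, so p = 97 + 0.14q.
Competitive equilibrium: 222.3 − 0.576q = 97 + 0.14q → q* = 175, p* = 121.5.
With the tax, the buyer price exceeds the seller price by 48.64: (222.3 − 0.576q) − (97 + 0.14q) = 48.64 → q' = 107.067.
Tax revenue = 48.64 × 107.067 = €5207.74.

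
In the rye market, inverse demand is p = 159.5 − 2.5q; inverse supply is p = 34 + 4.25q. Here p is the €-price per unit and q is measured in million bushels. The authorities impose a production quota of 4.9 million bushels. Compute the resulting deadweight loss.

Competitive equilibrium: 159.5 − 2.5q = 34 + 4.25q → q* = 18.5926, p* = 113.0185.
At q = 4.9: demand price = 159.5 − 2.5·4.9 = 147.25; supply price = 34 + 4.25·4.9 = 54.825.
Δq = 18.5926 − 4.9 = 13.6926; wedge = 147.25 − 54.825 = 92.425.
Deadweight loss = ½ × 13.6926 × 92.425 = €632.77 million.

€632.77 million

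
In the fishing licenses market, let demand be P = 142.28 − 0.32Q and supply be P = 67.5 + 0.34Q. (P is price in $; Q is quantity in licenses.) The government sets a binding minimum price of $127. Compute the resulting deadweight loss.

$1418.08

Competitive equilibrium: 142.28 − 0.32Q = 67.5 + 0.34Q → Q* = 113.303, P* = 106.023.
At the floor P = 127, quantity demanded = (142.28 − 127)/0.32 = 47.75.
Sellers' marginal cost at Q' = 47.75: 67.5 + 0.34·47.75 = 83.735.
ΔQ = 113.303 − 47.75 = 65.553; wedge = 127 − 83.735 = 43.265.
Deadweight loss = ½ × 65.553 × 43.265 = $1418.08.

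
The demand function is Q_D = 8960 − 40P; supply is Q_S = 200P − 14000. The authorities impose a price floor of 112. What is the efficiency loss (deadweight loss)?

In inverse form: demand P = 224 − 0.025Q, supply P = 70 + 0.005Q.
Competitive equilibrium: 224 − 0.025Q = 70 + 0.005Q → Q* = 5133.3333, P* = 95.6667.
At the floor P = 112, quantity demanded = (224 − 112)/0.025 = 4480.
Sellers' marginal cost at Q' = 4480: 70 + 0.005·4480 = 92.4.
ΔQ = 5133.3333 − 4480 = 653.3333; wedge = 112 − 92.4 = 19.6.
DWL = ½ × 653.3333 × 19.6 = 6402.67.

6402.67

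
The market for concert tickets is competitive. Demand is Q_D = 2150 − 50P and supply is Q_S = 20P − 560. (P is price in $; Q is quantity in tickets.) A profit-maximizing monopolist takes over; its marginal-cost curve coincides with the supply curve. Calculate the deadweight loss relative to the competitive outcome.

In inverse form: demand P = 43 − 0.02Q, supply P = 28 + 0.05Q.
Competitive equilibrium: 43 − 0.02Q = 28 + 0.05Q → Q* = 214.2857, P* = 38.7143.
Marginal revenue: MR = 43 − 0.04Q. Set MR = MC: 43 − 0.04Q = 28 + 0.05Q → Q_m = 166.6667.
Price P_m = 43 − 0.02·166.6667 = 39.6667; MC(Q_m) = 28 + 0.05·166.6667 = 36.3333.
Competitive Q* = 214.2857, so ΔQ = 47.619; wedge = 39.6667 − 36.3333 = 3.3334.
Deadweight loss = ½ × 47.619 × 3.3334 = $79.37.

$79.37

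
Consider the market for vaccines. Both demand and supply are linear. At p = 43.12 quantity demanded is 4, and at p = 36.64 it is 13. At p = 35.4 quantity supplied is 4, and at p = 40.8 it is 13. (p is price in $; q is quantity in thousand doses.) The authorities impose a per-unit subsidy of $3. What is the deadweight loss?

Demand slope = (36.64 − 43.12)/(13 − 4) = −0.72, so p = 46 − 0.72q.
Supply slope = (40.8 − 35.4)/(13 − 4) = 0.6, so p = 33 + 0.6q.
Competitive equilibrium: 46 − 0.72q = 33 + 0.6q → q* = 9.8485, p* = 38.9091.
The subsidy lowers effective supply by 3: p = 30 + 0.6q.
New quantity: 46 − 0.72q = 30 + 0.6q → q' = 12.1212.
Overproduction Δq = 12.1212 − 9.8485 = 2.2727; wedge = subsidy = 3.
Welfare loss = ½ × 2.2727 × 3 = $3.41 thousand.

$3.41 thousand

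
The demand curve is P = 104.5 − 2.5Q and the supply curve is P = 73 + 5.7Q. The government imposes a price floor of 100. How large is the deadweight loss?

17.09

Competitive equilibrium: 104.5 − 2.5Q = 73 + 5.7Q → Q* = 3.8415, P* = 94.8963.
At the floor P = 100, quantity demanded = (104.5 − 100)/2.5 = 1.8.
Sellers' marginal cost at Q' = 1.8: 73 + 5.7·1.8 = 83.26.
ΔQ = 3.8415 − 1.8 = 2.0415; wedge = 100 − 83.26 = 16.74.
DWL = ½ × 2.0415 × 16.74 = 17.09.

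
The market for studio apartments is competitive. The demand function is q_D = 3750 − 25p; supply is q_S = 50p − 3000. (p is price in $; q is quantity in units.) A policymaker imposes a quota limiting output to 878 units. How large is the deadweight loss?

In inverse form: demand p = 150 − 0.04q, supply p = 60 + 0.02q.
Competitive equilibrium: 150 − 0.04q = 60 + 0.02q → q* = 1500, p* = 90.
At q = 878: demand price = 150 − 0.04·878 = 114.88; supply price = 60 + 0.02·878 = 77.56.
Δq = 1500 − 878 = 622; wedge = 114.88 − 77.56 = 37.32.
The triangle = ½ × 622 × 37.32 = $11606.52.

$11606.52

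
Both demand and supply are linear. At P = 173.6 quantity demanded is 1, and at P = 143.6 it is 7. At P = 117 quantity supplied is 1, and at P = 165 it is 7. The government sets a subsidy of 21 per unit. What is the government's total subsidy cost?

146.35

Demand slope = (143.6 − 173.6)/(7 − 1) = −5, so P = 178.6 − 5Q.
Supply slope = (165 − 117)/(7 − 1) = 8, so P = 109 + 8Q.
Competitive equilibrium: 178.6 − 5Q = 109 + 8Q → Q* = 5.3538, P* = 151.8308.
The subsidy lowers effective supply by 21: P = 88 + 8Q.
New quantity: 178.6 − 5Q = 88 + 8Q → Q' = 6.9692.
Total subsidy cost = 21 × 6.9692 = 146.35.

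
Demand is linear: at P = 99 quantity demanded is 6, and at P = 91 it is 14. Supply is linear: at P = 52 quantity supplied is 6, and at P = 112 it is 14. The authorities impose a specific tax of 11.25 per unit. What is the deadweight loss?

7.44

Demand slope = (91 − 99)/(14 − 6) = −1, so P = 105 − Q.
Supply slope = (112 − 52)/(14 − 6) = 7.5, so P = 7 + 7.5Q.
Competitive equilibrium: 105 − Q = 7 + 7.5Q → Q* = 11.5294, P* = 93.4706.
With the tax, the buyer price exceeds the seller price by 11.25: (105 − Q) − (7 + 7.5Q) = 11.25 → Q' = 10.2059.
ΔQ = 11.5294 − 10.2059 = 1.3235; the wedge equals the tax, 11.25.
DWL = ½ × 1.3235 × 11.25 = 7.44.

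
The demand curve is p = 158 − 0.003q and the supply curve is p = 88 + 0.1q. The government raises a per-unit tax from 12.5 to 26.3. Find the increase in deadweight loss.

Competitive equilibrium: 158 − 0.003q = 88 + 0.1q → q* = 679.6117, p* = 155.9612.
For a per-unit tax t: Δq = t/0.103, so DWL = ½·t·(t/0.103) = t²/0.206.
At t = 12.5: DWL = 758.495. At t = 26.3: DWL = 3357.718.
Increase = 3357.718 − 758.495 = 2599.22.

2599.22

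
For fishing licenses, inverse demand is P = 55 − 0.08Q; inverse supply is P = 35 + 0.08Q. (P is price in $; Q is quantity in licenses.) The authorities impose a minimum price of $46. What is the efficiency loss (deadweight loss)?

Competitive equilibrium: 55 − 0.08Q = 35 + 0.08Q → Q* = 125, P* = 45.
At the floor P = 46, quantity demanded = (55 − 46)/0.08 = 112.5.
Sellers' marginal cost at Q' = 112.5: 35 + 0.08·112.5 = 44.
ΔQ = 125 − 112.5 = 12.5; wedge = 46 − 44 = 2.
The triangle = ½ × 12.5 × 2 = $12.50.

$12.50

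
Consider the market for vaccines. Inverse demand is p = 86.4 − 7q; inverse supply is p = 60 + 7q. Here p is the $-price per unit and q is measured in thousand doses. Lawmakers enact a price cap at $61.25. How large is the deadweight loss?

Competitive equilibrium: 86.4 − 7q = 60 + 7q → q* = 1.8857, p* = 73.2.
At the ceiling p = 61.25, quantity supplied = (61.25 − 60)/7 = 0.1786.
Willingness to pay at q' = 0.1786: 86.4 − 7·0.1786 = 85.1498.
Δq = 1.8857 − 0.1786 = 1.7071; wedge = 85.1498 − 61.25 = 23.8998.
The triangle = ½ × 1.7071 × 23.8998 = $20.40 thousand.

$20.40 thousand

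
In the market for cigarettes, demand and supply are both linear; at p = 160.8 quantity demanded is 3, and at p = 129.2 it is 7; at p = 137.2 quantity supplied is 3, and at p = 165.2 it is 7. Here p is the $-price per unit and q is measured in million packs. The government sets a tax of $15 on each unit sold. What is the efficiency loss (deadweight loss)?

Demand slope = (129.2 − 160.8)/(7 − 3) = −7.9, so p = 184.5 − 7.9q.
Supply slope = (165.2 − 137.2)/(7 − 3) = 7, so p = 116.2 + 7q.
Competitive equilibrium: 184.5 − 7.9q = 116.2 + 7q → q* = 4.5839, p* = 148.2872.
With the tax, the buyer price exceeds the seller price by 15: (184.5 − 7.9q) − (116.2 + 7q) = 15 → q' = 3.5772.
Δq = 4.5839 − 3.5772 = 1.0067; the wedge equals the tax, 15.
Welfare loss = ½ × 1.0067 × 15 = $7.55 million.

$7.55 million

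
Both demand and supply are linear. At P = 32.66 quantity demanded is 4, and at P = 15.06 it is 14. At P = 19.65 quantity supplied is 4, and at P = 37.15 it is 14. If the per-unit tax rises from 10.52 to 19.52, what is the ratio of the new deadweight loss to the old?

Demand slope = (15.06 − 32.66)/(14 − 4) = −1.76, so P = 39.7 − 1.76Q.
Supply slope = (37.15 − 19.65)/(14 − 4) = 1.75, so P = 12.65 + 1.75Q.
Competitive equilibrium: 39.7 − 1.76Q = 12.65 + 1.75Q → Q* = 7.7066, P* = 26.1365.
For a per-unit tax t: ΔQ = t/3.51, so DWL = ½·t·(t/3.51) = t²/7.02.
At t = 10.52: DWL = 15.765. At t = 19.52: DWL = 54.278.
Ratio = (19.52/10.52)² = 3.443.

3.443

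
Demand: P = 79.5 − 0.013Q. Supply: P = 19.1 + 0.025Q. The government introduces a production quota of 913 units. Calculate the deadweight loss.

8694.72

Competitive equilibrium: 79.5 − 0.013Q = 19.1 + 0.025Q → Q* = 1589.4737, P* = 58.8368.
At Q = 913: demand price = 79.5 − 0.013·913 = 67.631; supply price = 19.1 + 0.025·913 = 41.925.
ΔQ = 1589.4737 − 913 = 676.4737; wedge = 67.631 − 41.925 = 25.706.
DWL = ½ × 676.4737 × 25.706 = 8694.72.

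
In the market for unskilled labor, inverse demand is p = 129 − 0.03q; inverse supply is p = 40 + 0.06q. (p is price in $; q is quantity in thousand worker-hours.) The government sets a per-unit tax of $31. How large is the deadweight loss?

$5338.89 thousand

Competitive equilibrium: 129 − 0.03q = 40 + 0.06q → q* = 988.8889, p* = 99.3333.
With the tax, the buyer price exceeds the seller price by 31: (129 − 0.03q) − (40 + 0.06q) = 31 → q' = 644.4444.
Δq = 988.8889 − 644.4444 = 344.4445; the wedge equals the tax, 31.
Welfare loss = ½ × 344.4445 × 31 = $5338.89 thousand.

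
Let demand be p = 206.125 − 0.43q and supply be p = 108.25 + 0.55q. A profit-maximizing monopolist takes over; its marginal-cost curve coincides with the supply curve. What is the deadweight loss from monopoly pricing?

454.55

Competitive equilibrium: 206.125 − 0.43q = 108.25 + 0.55q → q* = 99.8724, p* = 163.1798.
Marginal revenue: MR = 206.125 − 0.86q. Set MR = MC: 206.125 − 0.86q = 108.25 + 0.55q → q_m = 69.4149.
Price p_m = 206.125 − 0.43·69.4149 = 176.2766; MC(q_m) = 108.25 + 0.55·69.4149 = 146.4282.
Competitive q* = 99.8724, so Δq = 30.4575; wedge = 176.2766 − 146.4282 = 29.8484.
DWL = ½ × 30.4575 × 29.8484 = 454.55.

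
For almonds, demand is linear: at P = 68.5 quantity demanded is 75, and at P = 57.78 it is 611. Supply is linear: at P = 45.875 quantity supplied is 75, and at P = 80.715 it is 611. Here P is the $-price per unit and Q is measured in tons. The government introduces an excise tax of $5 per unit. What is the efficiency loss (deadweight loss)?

$147.06

Demand slope = (57.78 − 68.5)/(611 − 75) = −0.02, so P = 70 − 0.02Q.
Supply slope = (80.715 − 45.875)/(611 − 75) = 0.065, so P = 41 + 0.065Q.
Competitive equilibrium: 70 − 0.02Q = 41 + 0.065Q → Q* = 341.1765, P* = 63.1765.
With the tax, the buyer price exceeds the seller price by 5: (70 − 0.02Q) − (41 + 0.065Q) = 5 → Q' = 282.3529.
ΔQ = 341.1765 − 282.3529 = 58.8236; the wedge equals the tax, 5.
Welfare loss = ½ × 58.8236 × 5 = $147.06.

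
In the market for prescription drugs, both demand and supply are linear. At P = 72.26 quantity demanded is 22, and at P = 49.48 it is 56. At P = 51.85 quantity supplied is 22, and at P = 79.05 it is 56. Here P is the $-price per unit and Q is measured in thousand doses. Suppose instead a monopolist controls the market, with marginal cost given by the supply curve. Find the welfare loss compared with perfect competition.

Demand slope = (49.48 − 72.26)/(56 − 22) = −0.67, so P = 87 − 0.67Q.
Supply slope = (79.05 − 51.85)/(56 − 22) = 0.8, so P = 34.25 + 0.8Q.
Competitive equilibrium: 87 − 0.67Q = 34.25 + 0.8Q → Q* = 35.8844, P* = 62.9575.
Marginal revenue: MR = 87 − 1.34Q. Set MR = MC: 87 − 1.34Q = 34.25 + 0.8Q → Q_m = 24.6495.
Price P_m = 87 − 0.67·24.6495 = 70.4848; MC(Q_m) = 34.25 + 0.8·24.6495 = 53.9696.
Competitive Q* = 35.8844, so ΔQ = 11.2349; wedge = 70.4848 − 53.9696 = 16.5152.
DWL = ½ × 11.2349 × 16.5152 = $92.77 thousand.

$92.77 thousand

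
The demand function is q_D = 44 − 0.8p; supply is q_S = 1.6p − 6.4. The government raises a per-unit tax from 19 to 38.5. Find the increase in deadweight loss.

In inverse form: demand p = 55 − 1.25q, supply p = 4 + 0.625q.
Competitive equilibrium: 55 − 1.25q = 4 + 0.625q → q* = 27.2, p* = 21.
For a per-unit tax t: Δq = t/1.875, so DWL = ½·t·(t/1.875) = t²/3.75.
At t = 19: DWL = 96.267. At t = 38.5: DWL = 395.267.
Increase = 395.267 − 96.267 = 299.

299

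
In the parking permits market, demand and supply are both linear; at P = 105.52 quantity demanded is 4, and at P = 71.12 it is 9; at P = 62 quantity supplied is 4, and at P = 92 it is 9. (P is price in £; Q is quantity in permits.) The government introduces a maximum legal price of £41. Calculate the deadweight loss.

£304.73

Demand slope = (71.12 − 105.52)/(9 − 4) = −6.88, so P = 133.04 − 6.88Q.
Supply slope = (92 − 62)/(9 − 4) = 6, so P = 38 + 6Q.
Competitive equilibrium: 133.04 − 6.88Q = 38 + 6Q → Q* = 7.37888, P* = 82.27329.
At the ceiling P = 41, quantity supplied = (41 − 38)/6 = 0.5.
Willingness to pay at Q' = 0.5: 133.04 − 6.88·0.5 = 129.6.
ΔQ = 7.37888 − 0.5 = 6.87888; wedge = 129.6 − 41 = 88.6.
DWL = ½ × 6.87888 × 88.6 = £304.73.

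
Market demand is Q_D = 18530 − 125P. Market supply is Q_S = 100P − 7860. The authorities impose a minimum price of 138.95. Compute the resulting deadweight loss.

In inverse form: demand P = 148.24 − 0.008Q, supply P = 78.6 + 0.01Q.
Competitive equilibrium: 148.24 − 0.008Q = 78.6 + 0.01Q → Q* = 3868.8889, P* = 117.2889.
At the floor P = 138.95, quantity demanded = (148.24 − 138.95)/0.008 = 1161.25.
Sellers' marginal cost at Q' = 1161.25: 78.6 + 0.01·1161.25 = 90.2125.
ΔQ = 3868.8889 − 1161.25 = 2707.6389; wedge = 138.95 − 90.2125 = 48.7375.
Deadweight loss = ½ × 2707.6389 × 48.7375 = 65981.78.

65981.78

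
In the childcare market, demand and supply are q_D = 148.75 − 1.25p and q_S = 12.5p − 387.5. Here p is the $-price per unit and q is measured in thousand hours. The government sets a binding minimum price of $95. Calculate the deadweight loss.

$2156 thousand

In inverse form: demand p = 119 − 0.8q, supply p = 31 + 0.08q.
Competitive equilibrium: 119 − 0.8q = 31 + 0.08q → q* = 100, p* = 39.
At the floor p = 95, quantity demanded = (119 − 95)/0.8 = 30.
Sellers' marginal cost at q' = 30: 31 + 0.08·30 = 33.4.
Δq = 100 − 30 = 70; wedge = 95 − 33.4 = 61.6.
Welfare loss = ½ × 70 × 61.6 = $2156 thousand.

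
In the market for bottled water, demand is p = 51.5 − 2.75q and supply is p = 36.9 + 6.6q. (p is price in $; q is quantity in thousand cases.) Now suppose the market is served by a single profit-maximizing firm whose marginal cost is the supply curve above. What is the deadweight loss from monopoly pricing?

Competitive equilibrium: 51.5 − 2.75q = 36.9 + 6.6q → q* = 1.5615, p* = 47.2059.
Marginal revenue: MR = 51.5 − 5.5q. Set MR = MC: 51.5 − 5.5q = 36.9 + 6.6q → q_m = 1.2066.
Price p_m = 51.5 − 2.75·1.2066 = 48.1819; MC(q_m) = 36.9 + 6.6·1.2066 = 44.8636.
Competitive q* = 1.5615, so Δq = 0.3549; wedge = 48.1819 − 44.8636 = 3.3183.
Deadweight loss = ½ × 0.3549 × 3.3183 = $0.59 thousand.

$0.59 thousand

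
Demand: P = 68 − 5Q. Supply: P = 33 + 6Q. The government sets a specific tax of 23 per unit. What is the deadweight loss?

Competitive equilibrium: 68 − 5Q = 33 + 6Q → Q* = 3.1818, P* = 52.0909.
With the tax, the buyer price exceeds the seller price by 23: (68 − 5Q) − (33 + 6Q) = 23 → Q' = 1.0909.
ΔQ = 3.1818 − 1.0909 = 2.0909; the wedge equals the tax, 23.
Deadweight loss = ½ × 2.0909 × 23 = 24.05.

24.05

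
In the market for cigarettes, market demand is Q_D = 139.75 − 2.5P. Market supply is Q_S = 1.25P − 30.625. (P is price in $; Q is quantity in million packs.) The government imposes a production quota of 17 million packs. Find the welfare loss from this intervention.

$50.42 million

In inverse form: demand P = 55.9 − 0.4Q, supply P = 24.5 + 0.8Q.
Competitive equilibrium: 55.9 − 0.4Q = 24.5 + 0.8Q → Q* = 26.1667, P* = 45.4333.
At Q = 17: demand price = 55.9 − 0.4·17 = 49.1; supply price = 24.5 + 0.8·17 = 38.1.
ΔQ = 26.1667 − 17 = 9.1667; wedge = 49.1 − 38.1 = 11.
DWL = ½ × 9.1667 × 11 = $50.42 million.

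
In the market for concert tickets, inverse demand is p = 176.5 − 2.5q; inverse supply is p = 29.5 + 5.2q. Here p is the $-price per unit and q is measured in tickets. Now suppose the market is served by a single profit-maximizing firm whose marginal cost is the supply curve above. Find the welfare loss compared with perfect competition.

Competitive equilibrium: 176.5 − 2.5q = 29.5 + 5.2q → q* = 19.0909, p* = 128.7727.
Marginal revenue: MR = 176.5 − 5q. Set MR = MC: 176.5 − 5q = 29.5 + 5.2q → q_m = 14.4118.
Price p_m = 176.5 − 2.5·14.4118 = 140.4705; MC(q_m) = 29.5 + 5.2·14.4118 = 104.4414.
Competitive q* = 19.0909, so Δq = 4.6791; wedge = 140.4705 − 104.4414 = 36.0291.
Welfare loss = ½ × 4.6791 × 36.0291 = $84.29.

$84.29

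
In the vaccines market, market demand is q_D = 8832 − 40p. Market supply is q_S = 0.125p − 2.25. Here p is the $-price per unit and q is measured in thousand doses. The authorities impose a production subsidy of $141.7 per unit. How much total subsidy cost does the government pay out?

In inverse form: demand p = 220.8 − 0.025q, supply p = 18 + 8q.
Competitive equilibrium: 220.8 − 0.025q = 18 + 8q → q* = 25.27103, p* = 220.16822.
The subsidy lowers effective supply by 141.7: p = 8q − 123.7.
New quantity: 220.8 − 0.025q = 8q − 123.7 → q' = 42.92835.
Total subsidy cost = 141.7 × 42.92835 = $6082.95 thousand.

$6082.95 thousand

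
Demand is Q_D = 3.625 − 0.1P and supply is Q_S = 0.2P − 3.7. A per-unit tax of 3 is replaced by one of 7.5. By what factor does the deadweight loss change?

In inverse form: demand P = 36.25 − 10Q, supply P = 18.5 + 5Q.
Competitive equilibrium: 36.25 − 10Q = 18.5 + 5Q → Q* = 1.1833, P* = 24.4167.
For a per-unit tax t: ΔQ = t/15, so DWL = ½·t·(t/15) = t²/30.
At t = 3: DWL = 0.3. At t = 7.5: DWL = 1.875.
Ratio = (7.5/3)² = 6.25.

6.25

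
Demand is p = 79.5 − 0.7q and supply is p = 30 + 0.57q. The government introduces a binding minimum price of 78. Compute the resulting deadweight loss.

Competitive equilibrium: 79.5 − 0.7q = 30 + 0.57q → q* = 38.9764, p* = 52.2165.
At the floor p = 78, quantity demanded = (79.5 − 78)/0.7 = 2.1429.
Sellers' marginal cost at q' = 2.1429: 30 + 0.57·2.1429 = 31.2215.
Δq = 38.9764 − 2.1429 = 36.8335; wedge = 78 − 31.2215 = 46.7785.
Deadweight loss = ½ × 36.8335 × 46.7785 = 861.51.

861.51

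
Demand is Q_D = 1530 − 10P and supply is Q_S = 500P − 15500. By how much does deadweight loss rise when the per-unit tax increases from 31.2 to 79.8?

26444.12

In inverse form: demand P = 153 − 0.1Q, supply P = 31 + 0.002Q.
Competitive equilibrium: 153 − 0.1Q = 31 + 0.002Q → Q* = 1196.0784, P* = 33.3922.
For a per-unit tax t: ΔQ = t/0.102, so DWL = ½·t·(t/0.102) = t²/0.204.
At t = 31.2: DWL = 4771.765. At t = 79.8: DWL = 31215.882.
Increase = 31215.882 − 4771.765 = 26444.12.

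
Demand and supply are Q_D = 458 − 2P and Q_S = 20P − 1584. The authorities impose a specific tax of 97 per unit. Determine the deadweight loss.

In inverse form: demand P = 229 − 0.5Q, supply P = 79.2 + 0.05Q.
Competitive equilibrium: 229 − 0.5Q = 79.2 + 0.05Q → Q* = 272.36364, P* = 92.81818.
With the tax, the buyer price exceeds the seller price by 97: (229 − 0.5Q) − (79.2 + 0.05Q) = 97 → Q' = 96.
ΔQ = 272.36364 − 96 = 176.36364; the wedge equals the tax, 97.
Deadweight loss = ½ × 176.36364 × 97 = 8553.64.

8553.64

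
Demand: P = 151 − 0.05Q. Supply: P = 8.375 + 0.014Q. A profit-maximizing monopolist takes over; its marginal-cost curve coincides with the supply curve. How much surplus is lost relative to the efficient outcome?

Competitive equilibrium: 151 − 0.05Q = 8.375 + 0.014Q → Q* = 2228.51563, P* = 39.57422.
Marginal revenue: MR = 151 − 0.1Q. Set MR = MC: 151 − 0.1Q = 8.375 + 0.014Q → Q_m = 1251.09649.
Price P_m = 151 − 0.05·1251.09649 = 88.44518; MC(Q_m) = 8.375 + 0.014·1251.09649 = 25.89035.
Competitive Q* = 2228.51563, so ΔQ = 977.41914; wedge = 88.44518 − 25.89035 = 62.55483.
DWL = ½ × 977.41914 × 62.55483 = 30571.14.

30571.14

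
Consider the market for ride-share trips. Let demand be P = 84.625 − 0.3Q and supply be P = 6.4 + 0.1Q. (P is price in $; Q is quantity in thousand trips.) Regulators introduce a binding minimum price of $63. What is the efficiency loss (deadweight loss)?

$3049.42 thousand

Competitive equilibrium: 84.625 − 0.3Q = 6.4 + 0.1Q → Q* = 195.5625, P* = 25.9563.
At the floor P = 63, quantity demanded = (84.625 − 63)/0.3 = 72.0833.
Sellers' marginal cost at Q' = 72.0833: 6.4 + 0.1·72.0833 = 13.6083.
ΔQ = 195.5625 − 72.0833 = 123.4792; wedge = 63 − 13.6083 = 49.3917.
Deadweight loss = ½ × 123.4792 × 49.3917 = $3049.42 thousand.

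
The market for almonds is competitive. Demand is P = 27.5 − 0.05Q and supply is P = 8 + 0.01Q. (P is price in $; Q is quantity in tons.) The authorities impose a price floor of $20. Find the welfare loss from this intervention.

$918.75

Competitive equilibrium: 27.5 − 0.05Q = 8 + 0.01Q → Q* = 325, P* = 11.25.
At the floor P = 20, quantity demanded = (27.5 − 20)/0.05 = 150.
Sellers' marginal cost at Q' = 150: 8 + 0.01·150 = 9.5.
ΔQ = 325 − 150 = 175; wedge = 20 − 9.5 = 10.5.
Welfare loss = ½ × 175 × 10.5 = $918.75.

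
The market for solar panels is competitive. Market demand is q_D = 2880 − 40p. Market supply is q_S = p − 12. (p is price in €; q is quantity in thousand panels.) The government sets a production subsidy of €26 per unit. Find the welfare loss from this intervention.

€329.76 thousand

In inverse form: demand p = 72 − 0.025q, supply p = 12 + q.
Competitive equilibrium: 72 − 0.025q = 12 + q → q* = 58.5366, p* = 70.5366.
The subsidy lowers effective supply by 26: p = q − 14.
New quantity: 72 − 0.025q = q − 14 → q' = 83.9024.
Overproduction Δq = 83.9024 − 58.5366 = 25.3658; wedge = subsidy = 26.
The triangle = ½ × 25.3658 × 26 = €329.76 thousand.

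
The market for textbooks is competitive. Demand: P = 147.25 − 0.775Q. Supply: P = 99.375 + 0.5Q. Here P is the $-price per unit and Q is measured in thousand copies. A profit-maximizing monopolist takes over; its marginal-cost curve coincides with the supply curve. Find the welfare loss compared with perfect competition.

$128.46 thousand

Competitive equilibrium: 147.25 − 0.775Q = 99.375 + 0.5Q → Q* = 37.549, P* = 118.1495.
Marginal revenue: MR = 147.25 − 1.55Q. Set MR = MC: 147.25 − 1.55Q = 99.375 + 0.5Q → Q_m = 23.3537.
Price P_m = 147.25 − 0.775·23.3537 = 129.1509; MC(Q_m) = 99.375 + 0.5·23.3537 = 111.0519.
Competitive Q* = 37.549, so ΔQ = 14.1953; wedge = 129.1509 − 111.0519 = 18.099.
Welfare loss = ½ × 14.1953 × 18.099 = $128.46 thousand.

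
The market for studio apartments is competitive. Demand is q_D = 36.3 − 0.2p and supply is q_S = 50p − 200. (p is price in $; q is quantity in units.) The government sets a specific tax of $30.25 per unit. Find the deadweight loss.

$91.14

In inverse form: demand p = 181.5 − 5q, supply p = 4 + 0.02q.
Competitive equilibrium: 181.5 − 5q = 4 + 0.02q → q* = 35.3586, p* = 4.7072.
With the tax, the buyer price exceeds the seller price by 30.25: (181.5 − 5q) − (4 + 0.02q) = 30.25 → q' = 29.3327.
Δq = 35.3586 − 29.3327 = 6.0259; the wedge equals the tax, 30.25.
Welfare loss = ½ × 6.0259 × 30.25 = $91.14.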